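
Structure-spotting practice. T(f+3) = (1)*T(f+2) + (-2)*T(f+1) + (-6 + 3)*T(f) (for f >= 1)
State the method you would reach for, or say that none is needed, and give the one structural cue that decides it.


Diagnosis: the characteristic-root method — constant coefficients and linearity mean the ansatz r^f reduces it to solving the characteristic polynomial.


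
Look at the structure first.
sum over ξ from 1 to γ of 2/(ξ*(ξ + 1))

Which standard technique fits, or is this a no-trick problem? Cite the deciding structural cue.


Method: telescoping — 2/(ξ*(ξ + 1)) decomposes into shift-paired simple fractions; the series telescopes to finitely many boundary pieces.


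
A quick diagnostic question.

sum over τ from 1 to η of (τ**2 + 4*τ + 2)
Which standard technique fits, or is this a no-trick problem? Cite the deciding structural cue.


Method: no special technique — no ratio, no shift structure, no binomial pattern: sum the constant-multiple powers of τ with known formulas.


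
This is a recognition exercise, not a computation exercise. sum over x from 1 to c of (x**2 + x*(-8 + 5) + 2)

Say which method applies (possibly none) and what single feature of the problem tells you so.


Best approach: no special technique — every summand is a constant multiple of a power of x — apply the standard power-sum identities one degree at a time.


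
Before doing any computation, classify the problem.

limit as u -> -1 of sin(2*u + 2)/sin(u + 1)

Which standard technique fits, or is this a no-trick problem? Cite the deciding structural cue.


Verdict: l'Hôpital's rule (0/0) — numerator and denominator both vanish at -1 — a genuine 0/0 form, which is exactly when l'Hôpital applies. Known elementary limits would finish this too — the rule just bypasses the case analysis.


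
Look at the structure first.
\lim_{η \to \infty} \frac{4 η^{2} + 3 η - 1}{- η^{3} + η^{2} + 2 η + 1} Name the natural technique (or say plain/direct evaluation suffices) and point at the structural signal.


Verdict: dominant-term comparison — divide through by the highest power of η; every lower-order term dies and the dominant terms decide the limit. l'Hôpital's at-infinity variant applies to the expression viewed as a single quotient; the leading-term comparison is the direct route.


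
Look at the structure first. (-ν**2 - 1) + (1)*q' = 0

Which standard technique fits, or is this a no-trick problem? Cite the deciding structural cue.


Best approach: no special technique — the slope is a function of ν alone, so integrate both sides directly.


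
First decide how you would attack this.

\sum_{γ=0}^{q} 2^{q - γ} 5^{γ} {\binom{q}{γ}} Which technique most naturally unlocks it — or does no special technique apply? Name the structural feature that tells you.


Best approach: the binomial theorem — {\binom{q}{γ}} weighting matched powers of 5 and 2 is the expanded form of (5 + 2)^q — fold it back up.


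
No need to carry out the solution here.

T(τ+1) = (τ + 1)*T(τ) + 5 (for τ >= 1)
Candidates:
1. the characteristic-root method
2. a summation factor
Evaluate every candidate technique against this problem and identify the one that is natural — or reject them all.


Technique: a summation factor — with the index-dependent coefficient τ + 1, dividing by the cumulative product turns the left side into a pure difference.
- the characteristic-root method — the coefficients change with the index, which the root method cannot absorb.
- a summation factor: applicable, and directly so.


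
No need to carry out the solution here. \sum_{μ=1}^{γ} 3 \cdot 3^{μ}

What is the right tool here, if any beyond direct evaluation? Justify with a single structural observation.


Method: the geometric series formula — consecutive terms stand in a fixed index-free ratio — the geometric sum formula closes it.


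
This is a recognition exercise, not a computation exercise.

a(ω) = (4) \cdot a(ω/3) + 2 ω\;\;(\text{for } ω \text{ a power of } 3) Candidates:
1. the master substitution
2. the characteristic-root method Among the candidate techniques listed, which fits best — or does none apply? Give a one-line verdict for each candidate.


Diagnosis: the master substitution — the argument contracts 3-fold per step: reindex ω exponentially and solve the linear recurrence in the new index.
- the master substitution — a fit — the right tool for this form.
- the characteristic-root method: the recursion divides its index rather than shifting it — outside the constant-shift family the root method covers.


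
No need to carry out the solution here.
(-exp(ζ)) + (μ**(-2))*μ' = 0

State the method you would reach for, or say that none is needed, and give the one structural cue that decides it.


Method: separation of variables — all dependence on the two variables factors apart, the defining separable shape. The cross-partial test also passes here (vacuously, each side single-variable); the potential-function route would work, separation is simply more immediate.


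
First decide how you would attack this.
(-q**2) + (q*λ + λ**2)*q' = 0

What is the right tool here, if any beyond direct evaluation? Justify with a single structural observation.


Best approach: the homogeneous substitution — the slope is degree-zero homogeneous: the ratio substitution v = q/λ collapses it. Rewriting — with the variables' roles exchanged where the shape demands it — would expose a Bernoulli structure too; the homogeneous substitution simply reads the degrees directly.


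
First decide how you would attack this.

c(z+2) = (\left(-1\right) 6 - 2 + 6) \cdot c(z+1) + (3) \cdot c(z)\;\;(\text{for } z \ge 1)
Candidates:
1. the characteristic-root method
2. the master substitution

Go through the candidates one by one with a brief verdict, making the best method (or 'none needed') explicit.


Best approach: the characteristic-root method — the recurrence is linear and homogeneous with constant coefficients, so the ansatz r^z turns it into a polynomial equation for r.
- the characteristic-root method — yes — fits the structure here.
- the master substitution: no fixed divisor shrinks the index between calls.


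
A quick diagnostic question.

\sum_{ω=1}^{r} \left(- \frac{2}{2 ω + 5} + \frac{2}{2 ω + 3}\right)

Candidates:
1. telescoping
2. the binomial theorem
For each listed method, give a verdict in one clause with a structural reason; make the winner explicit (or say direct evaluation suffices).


Method: telescoping — the summand is built as \frac{2}{2 ω + 3} minus its own successor — adjacent terms annihilate down the line.
- telescoping: yes — fits the structure here.
- the binomial theorem: the terms do not reassemble into a binomial power.


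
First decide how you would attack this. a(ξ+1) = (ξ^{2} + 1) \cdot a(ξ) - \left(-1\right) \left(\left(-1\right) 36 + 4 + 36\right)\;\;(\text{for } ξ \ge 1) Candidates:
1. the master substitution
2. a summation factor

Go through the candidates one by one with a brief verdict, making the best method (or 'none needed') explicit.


Best approach: a summation factor — first-order, linear, moving coefficient ξ^{2} + 1: the discrete analogue of an integrating factor handles it.
- the master substitution — the recursion steps by a constant offset, so exponential reindexing is pointless.
- a summation factor — applies; the problem has the shape this method handles.


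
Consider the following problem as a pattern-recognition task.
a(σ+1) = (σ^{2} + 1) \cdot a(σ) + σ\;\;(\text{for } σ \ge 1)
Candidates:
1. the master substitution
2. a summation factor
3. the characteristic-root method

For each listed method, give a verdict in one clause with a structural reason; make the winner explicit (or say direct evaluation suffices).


Technique: a summation factor — because the multiplier σ^{2} + 1 is index-dependent, divide through by its running product and sum the resulting differences.
- the master substitution: there is no divide-the-index recursive argument.
- a summation factor: a fit — the right tool for this form.
- the characteristic-root method: the coefficients change with the index, which the root method cannot absorb.


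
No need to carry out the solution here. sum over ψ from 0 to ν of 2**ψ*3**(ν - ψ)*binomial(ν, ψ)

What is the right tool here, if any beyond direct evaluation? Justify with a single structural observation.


Technique: the binomial theorem — binomial coefficients against complementary powers of 2 and 3: recognize the binomial expansion and resum.


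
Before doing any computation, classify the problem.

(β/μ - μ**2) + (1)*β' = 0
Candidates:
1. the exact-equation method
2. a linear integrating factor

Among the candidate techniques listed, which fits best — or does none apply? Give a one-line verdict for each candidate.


Verdict: a linear integrating factor — the unknown enters only to the first power against a nonzero forcing term — the integrating-factor template applies directly.
- the exact-equation method: the cross partial derivatives disagree, so no single potential exists.
- a linear integrating factor — a fit — the right tool for this form.


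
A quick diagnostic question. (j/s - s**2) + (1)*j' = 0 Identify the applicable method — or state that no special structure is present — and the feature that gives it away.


Best approach: a linear integrating factor — the unknown enters only to the first power against a nonzero forcing term — the integrating-factor template applies directly.


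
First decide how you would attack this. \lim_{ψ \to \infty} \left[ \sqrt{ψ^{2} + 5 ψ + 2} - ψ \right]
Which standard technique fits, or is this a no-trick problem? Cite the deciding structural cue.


Best approach: conjugate multiplication — neither \sqrt{ψ^{2} + 5 ψ + 2} nor ψ converges alone, so rewrite their difference as a conjugate-rationalized quotient first.


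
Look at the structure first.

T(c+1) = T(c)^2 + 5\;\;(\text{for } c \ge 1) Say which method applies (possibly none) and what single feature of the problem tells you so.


Technique: no special technique — a nonlinear dependence on earlier terms breaks linearity, and with it every superposition-based closed form.


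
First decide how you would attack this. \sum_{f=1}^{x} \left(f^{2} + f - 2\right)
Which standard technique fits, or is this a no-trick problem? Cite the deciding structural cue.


Technique: no special technique — Faulhaber territory: sum each constant-multiple power of f with its closed-form formula, no trick required.


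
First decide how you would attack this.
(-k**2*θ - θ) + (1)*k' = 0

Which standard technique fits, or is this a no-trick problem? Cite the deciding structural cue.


Diagnosis: separation of variables — solved for the derivative, the right side splits multiplicatively into a function of each variable alone — divide and integrate each side.


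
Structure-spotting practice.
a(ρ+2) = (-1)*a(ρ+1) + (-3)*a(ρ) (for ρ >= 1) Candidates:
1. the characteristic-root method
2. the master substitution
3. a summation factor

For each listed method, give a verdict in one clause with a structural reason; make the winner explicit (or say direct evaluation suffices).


Best approach: the characteristic-root method — linear, homogeneous, constant coefficients: solutions of the form r^ρ exist — find the roots of the characteristic polynomial.
- the characteristic-root method — yes, a natural case for it.
- the master substitution — the recursive argument is a shift of the index, not a fixed fraction of it.
- a summation factor: a summation factor telescopes one-step recursions; this one carries higher-order memory.


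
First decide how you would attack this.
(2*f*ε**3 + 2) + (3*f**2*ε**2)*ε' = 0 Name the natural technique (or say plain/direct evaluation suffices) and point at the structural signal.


Best approach: the exact-equation method — because the two cross partials coincide, the form is conservative as written — recover its potential in (f, ε).


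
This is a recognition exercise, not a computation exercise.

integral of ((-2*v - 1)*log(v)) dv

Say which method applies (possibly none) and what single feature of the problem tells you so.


Technique: integration by parts — choose u = log(v): one derivative turns the logarithm algebraic, and the remaining factor -2*v - 1 integrates term by term under the power rule.


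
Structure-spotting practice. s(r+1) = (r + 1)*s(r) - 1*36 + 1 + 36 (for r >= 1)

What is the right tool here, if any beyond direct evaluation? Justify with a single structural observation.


Method: a summation factor — because the multiplier r + 1 is index-dependent, divide through by its running product and sum the resulting differences.


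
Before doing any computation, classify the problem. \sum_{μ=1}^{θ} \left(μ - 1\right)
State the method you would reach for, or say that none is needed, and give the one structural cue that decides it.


Technique: no special technique — every summand is a constant multiple of a power of μ — apply the standard power-sum identities one degree at a time.


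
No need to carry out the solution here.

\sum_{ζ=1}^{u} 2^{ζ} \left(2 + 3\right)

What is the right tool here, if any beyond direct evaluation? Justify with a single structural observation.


Diagnosis: the geometric series formula — term-over-term division gives 2 every time — index-free ratio, geometric sum formula applies.


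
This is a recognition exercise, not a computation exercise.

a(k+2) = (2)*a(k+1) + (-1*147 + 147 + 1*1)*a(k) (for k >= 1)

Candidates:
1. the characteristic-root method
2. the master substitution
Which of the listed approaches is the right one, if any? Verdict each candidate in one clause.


Method: the characteristic-root method — try a geometric ansatz r^k: constant coefficients turn the recurrence into one polynomial equation in r.
- the characteristic-root method — a fit — the right tool for this form.
- the master substitution: the recursion shifts the index rather than dividing it.


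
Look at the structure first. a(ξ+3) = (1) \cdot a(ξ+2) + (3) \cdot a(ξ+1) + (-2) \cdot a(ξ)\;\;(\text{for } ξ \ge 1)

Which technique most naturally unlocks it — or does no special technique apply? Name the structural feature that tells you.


Technique: the characteristic-root method — the recurrence is linear and homogeneous with constant coefficients, so the ansatz r^ξ turns it into a polynomial equation for r.


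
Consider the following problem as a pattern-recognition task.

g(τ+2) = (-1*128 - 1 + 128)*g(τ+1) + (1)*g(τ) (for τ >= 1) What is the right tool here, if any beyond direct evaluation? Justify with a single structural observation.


Verdict: the characteristic-root method — constant coefficients and linearity mean the ansatz r^τ reduces it to solving the characteristic polynomial.


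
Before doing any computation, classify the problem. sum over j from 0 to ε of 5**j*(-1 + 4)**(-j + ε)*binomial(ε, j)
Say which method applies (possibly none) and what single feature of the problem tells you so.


Method: the binomial theorem — binomial(ε, j) weighting matched powers of 5 and (-1 + 4) is the expanded form of (5 + (-1 + 4))^ε — fold it back up.


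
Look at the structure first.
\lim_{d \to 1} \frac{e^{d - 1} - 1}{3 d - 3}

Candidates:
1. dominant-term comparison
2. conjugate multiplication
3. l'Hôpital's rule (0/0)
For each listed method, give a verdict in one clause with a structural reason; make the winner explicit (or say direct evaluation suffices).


Verdict: l'Hôpital's rule (0/0) — substituting 1 gives 0 over 0; differentiate top and bottom once and re-evaluate. The standard small-argument limits would also carry it; the rule is the systematic route.
- dominant-term comparison — this limit is not decided by comparing polynomial growth at infinity.
- conjugate multiplication: the conjugate move applies to radical differences, which this is not.
- l'Hôpital's rule (0/0) — yes, a natural case for it.


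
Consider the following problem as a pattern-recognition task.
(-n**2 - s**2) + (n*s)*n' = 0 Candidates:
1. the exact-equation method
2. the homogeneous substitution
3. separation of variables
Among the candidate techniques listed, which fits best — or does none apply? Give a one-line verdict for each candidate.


Diagnosis: the homogeneous substitution — the slope's numerator and denominator share total degree; set v = n/s and the equation drops to separable form. A Bernoulli substitution is a fair alternative on this equation directly; the homogeneous reading takes it as given.
- the exact-equation method — the mixed partial derivatives differ, so the left side is not a total differential.
- the homogeneous substitution — yes, a natural case for it.
- separation of variables: no division isolates the independent variable from the unknown.


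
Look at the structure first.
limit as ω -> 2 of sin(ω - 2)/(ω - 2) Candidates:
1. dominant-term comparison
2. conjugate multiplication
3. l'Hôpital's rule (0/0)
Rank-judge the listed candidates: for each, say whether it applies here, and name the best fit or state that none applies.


Diagnosis: l'Hôpital's rule (0/0) — both numerator and denominator vanish at 2: the genuine 0/0 indeterminate that l'Hôpital exists for. A first-order expansion at the point is an equally standard path; the rule packages it.
- dominant-term comparison: no ranking of term growth rates resolves the limit here.
- conjugate multiplication — there is no infinity-minus-infinity radical difference to rationalize.
- l'Hôpital's rule (0/0) — applies; the problem has the shape this method handles.


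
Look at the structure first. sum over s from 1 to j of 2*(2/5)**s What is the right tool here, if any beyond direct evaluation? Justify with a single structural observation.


Verdict: the geometric series formula — each term is 2/5 times the previous one, so the geometric-series formula applies directly.


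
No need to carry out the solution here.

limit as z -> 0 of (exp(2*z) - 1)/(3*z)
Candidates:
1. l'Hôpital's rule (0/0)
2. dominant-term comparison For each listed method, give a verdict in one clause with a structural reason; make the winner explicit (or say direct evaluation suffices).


Verdict: l'Hôpital's rule (0/0) — substituting 0 gives 0 over 0; differentiate top and bottom once and re-evaluate. A first-order expansion at the point is an equally standard path; the rule packages it.
- l'Hôpital's rule (0/0): applies; the problem has the shape this method handles.
- dominant-term comparison — no ranking of term growth rates resolves the limit here.


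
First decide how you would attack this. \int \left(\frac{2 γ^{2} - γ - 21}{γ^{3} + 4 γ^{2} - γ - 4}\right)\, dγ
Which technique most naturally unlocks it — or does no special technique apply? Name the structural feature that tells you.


Verdict: partial fractions — break γ^{3} + 4 γ^{2} - γ - 4 into its roots and the integral splits into logarithm-sized bites.


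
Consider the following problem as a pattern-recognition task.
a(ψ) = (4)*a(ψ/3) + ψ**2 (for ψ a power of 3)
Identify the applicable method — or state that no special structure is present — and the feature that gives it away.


Diagnosis: the master substitution — the argument ψ/3 divides the index by 3; the standard ψ = 3^m substitution converts it to a constant-shift recurrence.


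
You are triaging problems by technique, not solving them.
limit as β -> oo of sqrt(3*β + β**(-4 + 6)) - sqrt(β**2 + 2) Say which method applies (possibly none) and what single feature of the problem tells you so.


Method: conjugate multiplication — sqrt(3*β + β**(-4 + 6)) and sqrt(β**2 + 2) both blow up, but their difference is tame once the conjugate rationalizes it.


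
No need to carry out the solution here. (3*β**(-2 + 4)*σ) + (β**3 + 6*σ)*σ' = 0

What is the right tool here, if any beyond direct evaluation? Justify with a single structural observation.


Method: the exact-equation method — equality of cross partials is the green light — assemble the potential function term by term.


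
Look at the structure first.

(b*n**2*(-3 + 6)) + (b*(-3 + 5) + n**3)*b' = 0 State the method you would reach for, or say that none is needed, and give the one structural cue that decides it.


Verdict: the exact-equation method — because the two cross partials coincide, the form is conservative as written — recover its potential in (n, b).


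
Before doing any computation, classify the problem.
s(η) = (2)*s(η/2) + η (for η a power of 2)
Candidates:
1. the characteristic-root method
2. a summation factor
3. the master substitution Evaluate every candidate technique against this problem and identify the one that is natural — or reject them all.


Best approach: the master substitution — recursion at η/2 is multiplicative in the index; logarithmic reindexing via η = 2^m linearizes it.
- the characteristic-root method: a divided-index call is not the fixed-shift linear shape that characteristic roots solve.
- a summation factor — a divided-index call is outside the fixed-shift first-order family a summation factor normalizes.
- the master substitution: yes — fits the structure here.


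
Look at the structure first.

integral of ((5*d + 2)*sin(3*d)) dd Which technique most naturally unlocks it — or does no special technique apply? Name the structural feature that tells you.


Best approach: integration by parts — differentiate 5*d + 2, integrate sin(3*d): each pass lowers the polynomial degree, so parts terminates.


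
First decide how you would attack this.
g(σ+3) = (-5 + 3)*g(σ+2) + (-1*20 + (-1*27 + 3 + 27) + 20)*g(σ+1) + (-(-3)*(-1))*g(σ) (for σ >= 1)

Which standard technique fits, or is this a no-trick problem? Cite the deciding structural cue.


Verdict: the characteristic-root method — no index-dependence in the weights and nothing inhomogeneous: classic characteristic-equation setup.


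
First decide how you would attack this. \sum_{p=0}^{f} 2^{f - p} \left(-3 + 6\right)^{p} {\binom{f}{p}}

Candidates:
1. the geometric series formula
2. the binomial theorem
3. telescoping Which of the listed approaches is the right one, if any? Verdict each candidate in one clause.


Method: the binomial theorem — the binomial coefficients weight matched powers of (-3 + 6) and 2, which is exactly the expansion of a binomial power.
- the geometric series formula: the term-to-term ratio changes with the index, so the geometric formula cannot close it.
- the binomial theorem — yes, a natural case for it.
- telescoping — computed from the summand as displayed, the partial sums build up without the pairwise collapse telescoping exploits.


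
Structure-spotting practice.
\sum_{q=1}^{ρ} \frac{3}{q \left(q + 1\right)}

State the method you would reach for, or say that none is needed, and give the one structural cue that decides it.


Verdict: telescoping — integer-spaced poles in \frac{3}{q \left(q + 1\right)} are the telescoping signature in disguise.


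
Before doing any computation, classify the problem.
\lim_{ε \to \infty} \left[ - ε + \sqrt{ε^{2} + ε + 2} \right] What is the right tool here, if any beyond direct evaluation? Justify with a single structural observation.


Method: conjugate multiplication — neither \sqrt{ε^{2} + ε + 2} nor ε converges alone, so rewrite their difference as a conjugate-rationalized quotient first.


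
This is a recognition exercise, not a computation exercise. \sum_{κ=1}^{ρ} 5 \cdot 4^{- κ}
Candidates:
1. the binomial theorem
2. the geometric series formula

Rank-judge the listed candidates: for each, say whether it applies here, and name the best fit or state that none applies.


Diagnosis: the geometric series formula — consecutive terms stand in a fixed index-free ratio — the geometric sum formula closes it.
- the binomial theorem — the summand does not match any term pattern of an expanded binomial power.
- the geometric series formula: yes, a natural case for it.


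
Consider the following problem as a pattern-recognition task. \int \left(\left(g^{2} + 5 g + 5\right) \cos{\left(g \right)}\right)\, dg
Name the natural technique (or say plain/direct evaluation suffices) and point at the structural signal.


Technique: integration by parts — a polynomial factor g^{2} + 5 g + 5 multiplies \cos{\left(g \right)}; differentiating g^{2} + 5 g + 5 lowers its degree while \cos{\left(g \right)} integrates cleanly, so parts wins.


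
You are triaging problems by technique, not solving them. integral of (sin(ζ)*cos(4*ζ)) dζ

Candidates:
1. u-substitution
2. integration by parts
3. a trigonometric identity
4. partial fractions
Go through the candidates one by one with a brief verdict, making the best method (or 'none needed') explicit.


Diagnosis: a trigonometric identity — the product sin(ζ)*cos(4*ζ) converts to a sum of single-frequency sinusoids via the product-to-sum identity.
- u-substitution: no subexpression of the integrand serves as a whole-integral substitution inner — individual terms may offer their own, but none carries its derivative as a factor of the full integrand; a working change of variable would have to be constructed from outside the expression.
- integration by parts: not the natural route: no polynomial-kernel product appears — a recursive parts reduction of the trigonometric product exists, but the identity rewrite is direct.
- a trigonometric identity — yes, a natural case for it.
- partial fractions: the expression is not a ratio of polynomials that decomposes further.


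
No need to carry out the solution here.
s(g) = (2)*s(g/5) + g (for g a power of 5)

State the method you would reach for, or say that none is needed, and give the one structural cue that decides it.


Verdict: the master substitution — recursion at g/5 is multiplicative in the index; logarithmic reindexing via g = 5^m linearizes it.


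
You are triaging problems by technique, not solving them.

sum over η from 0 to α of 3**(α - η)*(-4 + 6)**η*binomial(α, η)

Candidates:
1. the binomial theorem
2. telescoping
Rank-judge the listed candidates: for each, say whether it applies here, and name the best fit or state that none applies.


Best approach: the binomial theorem — terms weighting binomial(α, η) against matched powers of (-4 + 6) and 3 reassemble into ((-4 + 6) + 3)^α by the binomial theorem.
- the binomial theorem: a fit — the right tool for this form.
- telescoping — computed from the summand as displayed, the partial sums build up without the pairwise collapse telescoping exploits.


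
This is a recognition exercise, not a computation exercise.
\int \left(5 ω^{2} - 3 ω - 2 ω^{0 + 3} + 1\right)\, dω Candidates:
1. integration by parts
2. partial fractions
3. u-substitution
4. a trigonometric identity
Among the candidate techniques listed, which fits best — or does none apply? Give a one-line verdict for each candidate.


Method: no special technique — the integrand is a sum of constant multiples of powers of ω — integrate term by term.
- integration by parts — splitting off a factor buys nothing — the integrand integrates directly without parts.
- partial fractions: the expression is not a ratio of polynomials that decomposes further.
- u-substitution: any workable substitution here is cosmetic — the integrand is already in directly integrable form.
- a trigonometric identity: no sine or cosine appears, so there is nothing for a trigonometric identity to act on.


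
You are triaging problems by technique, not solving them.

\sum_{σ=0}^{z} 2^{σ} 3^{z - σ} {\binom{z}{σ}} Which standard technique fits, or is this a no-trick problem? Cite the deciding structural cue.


Technique: the binomial theorem — the summand is term σ of a binomial expansion in 2 and 3; the whole sum is a single power.


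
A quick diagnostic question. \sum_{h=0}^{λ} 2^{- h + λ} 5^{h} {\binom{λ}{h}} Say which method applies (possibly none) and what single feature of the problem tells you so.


Best approach: the binomial theorem — terms weighting {\binom{λ}{h}} against matched powers of 5 and 2 reassemble into (5 + 2)^λ by the binomial theorem.


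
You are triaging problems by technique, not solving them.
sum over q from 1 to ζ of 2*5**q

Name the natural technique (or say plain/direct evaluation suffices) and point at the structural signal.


Verdict: the geometric series formula — the ratio of consecutive terms is the constant 5, independent of the index — a geometric sum.


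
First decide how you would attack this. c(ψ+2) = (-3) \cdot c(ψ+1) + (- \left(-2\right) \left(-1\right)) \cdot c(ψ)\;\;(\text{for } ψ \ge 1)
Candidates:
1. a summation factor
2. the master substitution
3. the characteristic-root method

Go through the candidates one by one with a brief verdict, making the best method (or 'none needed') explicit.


Best approach: the characteristic-root method — every coefficient is a fixed number and the forcing is zero — substitute r^ψ and read off the root equation.
- a summation factor — a summation factor telescopes one-step recursions; this one carries higher-order memory.
- the master substitution: the recursive argument is a shift of the index, not a fixed fraction of it.
- the characteristic-root method — applicable, and directly so.


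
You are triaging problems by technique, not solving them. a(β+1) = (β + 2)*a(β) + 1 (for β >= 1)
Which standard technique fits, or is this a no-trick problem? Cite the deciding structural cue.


Verdict: a summation factor — first-order linear but the coefficient β + 2 moves with the index — divide by the cumulative product and telescope.


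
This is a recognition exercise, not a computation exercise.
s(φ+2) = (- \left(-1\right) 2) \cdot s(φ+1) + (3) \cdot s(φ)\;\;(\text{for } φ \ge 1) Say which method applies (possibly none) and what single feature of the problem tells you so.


Method: the characteristic-root method — this is the constant-coefficient homogeneous case — the whole solution in φ reduces to a polynomial's roots.


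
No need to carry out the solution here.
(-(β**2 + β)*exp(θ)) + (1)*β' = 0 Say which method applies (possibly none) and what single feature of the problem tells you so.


Verdict: separation of variables — the slope splits multiplicatively: exp(θ) carrying all θ-dependence times β**2 + β carrying all β-dependence — separate and integrate. A Bernoulli substitution applies to this equation as given; separation takes the same equation in its displayed form.


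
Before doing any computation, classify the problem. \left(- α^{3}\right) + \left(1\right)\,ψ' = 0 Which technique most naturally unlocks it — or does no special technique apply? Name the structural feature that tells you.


Best approach: no special technique — the slope is a pure function of α; integrate both sides and be done.


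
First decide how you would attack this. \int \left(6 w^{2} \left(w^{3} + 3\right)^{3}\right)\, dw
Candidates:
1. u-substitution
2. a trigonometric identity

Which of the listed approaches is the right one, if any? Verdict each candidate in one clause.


Technique: u-substitution — read it as f(w^{3} + 3) times a constant multiple of d(w^{3} + 3): one substitution, u = w^{3} + 3, finishes it. A patient expand-and-integrate also lands it; recognizing the inner expression is the shortcut.
- u-substitution — applicable, and directly so.
- a trigonometric identity: no sine or cosine appears, so there is nothing for a trigonometric identity to act on.


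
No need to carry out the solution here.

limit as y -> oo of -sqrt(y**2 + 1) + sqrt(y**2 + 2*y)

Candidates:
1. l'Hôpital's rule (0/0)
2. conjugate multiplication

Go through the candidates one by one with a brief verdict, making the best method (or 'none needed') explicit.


Method: conjugate multiplication — the ∞ − ∞ radical form is the exact trigger for the conjugate maneuver.
- l'Hôpital's rule (0/0) — the expression is a difference driving to ∞ − ∞, not a 0/0 quotient — there is no ratio for the rule to differentiate.
- conjugate multiplication: applies; the problem has the shape this method handles.


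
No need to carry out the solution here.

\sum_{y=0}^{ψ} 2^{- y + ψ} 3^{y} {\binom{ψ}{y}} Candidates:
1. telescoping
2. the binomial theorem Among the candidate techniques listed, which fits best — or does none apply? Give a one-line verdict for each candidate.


Method: the binomial theorem — the binomial coefficients weight matched powers of 3 and 2, which is exactly the expansion of a binomial power.
- telescoping — the summand is not presented as a shifted difference — a telescoping rewrite may exist, but the displayed structure does not offer one.
- the binomial theorem — yes, a natural case for it.


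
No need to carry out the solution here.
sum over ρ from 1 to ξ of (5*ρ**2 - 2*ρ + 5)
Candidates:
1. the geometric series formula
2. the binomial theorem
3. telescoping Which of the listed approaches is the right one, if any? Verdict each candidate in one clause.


Method: no special technique — Faulhaber territory: sum each constant-multiple power of ρ with its closed-form formula, no trick required.
- the geometric series formula — the ratio of consecutive terms depends on the index.
- the binomial theorem — the terms do not reassemble into a binomial power.
- telescoping — as presented, consecutive terms share no shifted copy to cancel against — no rewrite is on display to change that.


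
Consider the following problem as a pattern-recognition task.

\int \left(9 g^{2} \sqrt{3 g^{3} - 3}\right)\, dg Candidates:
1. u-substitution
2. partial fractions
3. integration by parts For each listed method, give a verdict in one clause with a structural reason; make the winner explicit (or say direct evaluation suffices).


Verdict: u-substitution — everything non-trivial happens through the inner expression 3 g^{3} - 3, and its derivative accounts for the remaining factor up to a constant, so set u = 3 g^{3} - 3.
- u-substitution: yes — fits the structure here.
- partial fractions — the expression is not a ratio of polynomials that decomposes further.
- integration by parts — the non-polynomial partner is not one of the parts kernels — exp, sine, or cosine with a degree-1 argument, or a logarithm.


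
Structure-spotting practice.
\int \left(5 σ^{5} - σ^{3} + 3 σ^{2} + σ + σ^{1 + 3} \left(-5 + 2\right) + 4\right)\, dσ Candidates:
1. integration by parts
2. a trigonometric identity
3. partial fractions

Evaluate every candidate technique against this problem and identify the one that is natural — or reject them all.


Best approach: no special technique — a term-by-term power-rule job in σ; no substitution or rearrangement earns its keep here.
- integration by parts: parts would only shuffle a directly integrable integrand.
- a trigonometric identity — there is no trigonometric structure at all — the integrand carries no sine or cosine to rewrite.
- partial fractions: there is no rational-function structure to decompose.


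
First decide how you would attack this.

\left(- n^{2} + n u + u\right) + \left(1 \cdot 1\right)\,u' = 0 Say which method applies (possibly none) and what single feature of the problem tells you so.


Diagnosis: a linear integrating factor — linear in the unknown with genuine forcing: multiply through by the exponential of the integrated coefficient and the left side closes into one derivative.


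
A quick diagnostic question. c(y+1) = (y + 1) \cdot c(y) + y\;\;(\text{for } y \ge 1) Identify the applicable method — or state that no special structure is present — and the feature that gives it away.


Best approach: a summation factor — first-order, linear, moving coefficient y + 1: the discrete analogue of an integrating factor handles it.


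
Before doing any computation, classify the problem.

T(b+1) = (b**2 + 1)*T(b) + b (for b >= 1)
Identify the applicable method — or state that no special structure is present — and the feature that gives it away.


Best approach: a summation factor — because the multiplier b**2 + 1 is index-dependent, divide through by its running product and sum the resulting differences.


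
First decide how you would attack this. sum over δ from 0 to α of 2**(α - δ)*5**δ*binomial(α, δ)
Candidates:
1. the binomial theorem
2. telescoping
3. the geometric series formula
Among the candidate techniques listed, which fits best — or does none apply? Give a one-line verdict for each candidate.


Diagnosis: the binomial theorem — terms weighting binomial(α, δ) against matched powers of 5 and 2 reassemble into (5 + 2)^α by the binomial theorem.
- the binomial theorem — yes — fits the structure here.
- telescoping — the terms as presented offer no neighboring cancellation — a telescoping rewrite may exist, but the displayed structure does not hand one over.
- the geometric series formula: the ratio of consecutive terms depends on the index.


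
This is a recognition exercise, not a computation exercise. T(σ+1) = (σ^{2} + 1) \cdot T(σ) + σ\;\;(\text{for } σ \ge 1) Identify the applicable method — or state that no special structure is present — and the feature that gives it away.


Best approach: a summation factor — one-term recursion with variable weight σ^{2} + 1 is solved by product normalization, not by root-finding.


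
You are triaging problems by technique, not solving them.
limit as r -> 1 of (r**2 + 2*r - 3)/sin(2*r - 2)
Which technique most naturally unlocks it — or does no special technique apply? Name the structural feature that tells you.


Verdict: l'Hôpital's rule (0/0) — numerator and denominator both vanish at 1 — a genuine 0/0 form, which is exactly when l'Hôpital applies. A local series expansion at the point resolves it as well; the rule is the packaged version of that step.


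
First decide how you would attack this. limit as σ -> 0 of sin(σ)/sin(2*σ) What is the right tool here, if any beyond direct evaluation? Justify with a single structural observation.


Best approach: l'Hôpital's rule (0/0) — the 0/0 form at 0 is the signature situation for l'Hôpital's rule. Known elementary limits would finish this too — the rule just bypasses the case analysis.


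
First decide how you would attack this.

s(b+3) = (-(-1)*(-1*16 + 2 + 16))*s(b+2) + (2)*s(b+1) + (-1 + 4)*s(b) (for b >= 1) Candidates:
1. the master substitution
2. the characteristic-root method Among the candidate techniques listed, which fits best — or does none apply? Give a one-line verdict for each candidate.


Method: the characteristic-root method — every coefficient is a fixed number and the forcing is zero — substitute r^b and read off the root equation.
- the master substitution — the recursion shifts the index rather than dividing it.
- the characteristic-root method — a fit — the right tool for this form.


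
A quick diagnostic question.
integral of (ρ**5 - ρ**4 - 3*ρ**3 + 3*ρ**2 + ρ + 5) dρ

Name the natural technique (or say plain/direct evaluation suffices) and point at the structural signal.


Technique: no special technique — nothing composite, nothing rational, nothing trigonometric — each constant-multiple power of ρ integrates by the power rule alone.


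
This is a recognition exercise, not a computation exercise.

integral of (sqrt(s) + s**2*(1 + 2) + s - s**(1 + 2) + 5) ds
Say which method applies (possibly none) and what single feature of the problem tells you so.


Diagnosis: no special technique — nothing composite, nothing rational, nothing trigonometric — each constant-multiple power of s integrates by the power rule alone.
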